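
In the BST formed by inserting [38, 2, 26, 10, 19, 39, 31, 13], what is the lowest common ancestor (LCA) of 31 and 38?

Tree insertion order: [38, 2, 26, 10, 19, 39, 31, 13]
Tree (level-order array): [38, 2, 39, None, 26, None, None, 10, 31, None, 19, None, None, 13]
In a BST, the LCA of p=31, q=38 is the first node v on the
root-to-leaf path with p <= v <= q (go left if both < v, right if both > v).
Walk from root:
  at 38: 31 <= 38 <= 38, this is the LCA
LCA = 38


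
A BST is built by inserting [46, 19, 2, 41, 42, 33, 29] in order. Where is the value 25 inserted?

Starting tree (level order): [46, 19, None, 2, 41, None, None, 33, 42, 29]
Insertion path: 46 -> 19 -> 41 -> 33 -> 29
Result: insert 25 as left child of 29
Final tree (level order): [46, 19, None, 2, 41, None, None, 33, 42, 29, None, None, None, 25]


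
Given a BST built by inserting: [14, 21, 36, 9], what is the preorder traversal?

Tree insertion order: [14, 21, 36, 9]
Tree (level-order array): [14, 9, 21, None, None, None, 36]
Preorder traversal: [14, 9, 21, 36]


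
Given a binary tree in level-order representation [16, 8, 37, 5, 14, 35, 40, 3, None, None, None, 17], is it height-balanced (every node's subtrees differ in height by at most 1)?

Tree (level-order array): [16, 8, 37, 5, 14, 35, 40, 3, None, None, None, 17]
Definition: a tree is height-balanced if, at every node, |h(left) - h(right)| <= 1 (empty subtree has height -1).
Bottom-up per-node check:
  node 3: h_left=-1, h_right=-1, diff=0 [OK], height=0
  node 5: h_left=0, h_right=-1, diff=1 [OK], height=1
  node 14: h_left=-1, h_right=-1, diff=0 [OK], height=0
  node 8: h_left=1, h_right=0, diff=1 [OK], height=2
  node 17: h_left=-1, h_right=-1, diff=0 [OK], height=0
  node 35: h_left=0, h_right=-1, diff=1 [OK], height=1
  node 40: h_left=-1, h_right=-1, diff=0 [OK], height=0
  node 37: h_left=1, h_right=0, diff=1 [OK], height=2
  node 16: h_left=2, h_right=2, diff=0 [OK], height=3
All nodes satisfy the balance condition.
Result: Balanced


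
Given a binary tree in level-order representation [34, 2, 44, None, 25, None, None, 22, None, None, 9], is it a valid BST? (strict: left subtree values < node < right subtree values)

Level-order array: [34, 2, 44, None, 25, None, None, 22, None, None, 9]
Validate using subtree bounds (lo, hi): at each node, require lo < value < hi,
then recurse left with hi=value and right with lo=value.
Preorder trace (stopping at first violation):
  at node 34 with bounds (-inf, +inf): OK
  at node 2 with bounds (-inf, 34): OK
  at node 25 with bounds (2, 34): OK
  at node 22 with bounds (2, 25): OK
  at node 9 with bounds (22, 25): VIOLATION
Node 9 violates its bound: not (22 < 9 < 25).
Result: Not a valid BST


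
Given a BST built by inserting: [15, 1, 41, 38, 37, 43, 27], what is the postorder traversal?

Tree insertion order: [15, 1, 41, 38, 37, 43, 27]
Tree (level-order array): [15, 1, 41, None, None, 38, 43, 37, None, None, None, 27]
Postorder traversal: [1, 27, 37, 38, 43, 41, 15]


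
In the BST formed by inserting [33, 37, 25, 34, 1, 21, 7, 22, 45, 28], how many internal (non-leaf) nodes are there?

Tree built from: [33, 37, 25, 34, 1, 21, 7, 22, 45, 28]
Tree (level-order array): [33, 25, 37, 1, 28, 34, 45, None, 21, None, None, None, None, None, None, 7, 22]
Rule: An internal node has at least one child.
Per-node child counts:
  node 33: 2 child(ren)
  node 25: 2 child(ren)
  node 1: 1 child(ren)
  node 21: 2 child(ren)
  node 7: 0 child(ren)
  node 22: 0 child(ren)
  node 28: 0 child(ren)
  node 37: 2 child(ren)
  node 34: 0 child(ren)
  node 45: 0 child(ren)
Matching nodes: [33, 25, 1, 21, 37]
Count of internal (non-leaf) nodes: 5


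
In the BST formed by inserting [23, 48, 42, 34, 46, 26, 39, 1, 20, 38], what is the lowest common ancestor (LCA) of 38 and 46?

Tree insertion order: [23, 48, 42, 34, 46, 26, 39, 1, 20, 38]
Tree (level-order array): [23, 1, 48, None, 20, 42, None, None, None, 34, 46, 26, 39, None, None, None, None, 38]
In a BST, the LCA of p=38, q=46 is the first node v on the
root-to-leaf path with p <= v <= q (go left if both < v, right if both > v).
Walk from root:
  at 23: both 38 and 46 > 23, go right
  at 48: both 38 and 46 < 48, go left
  at 42: 38 <= 42 <= 46, this is the LCA
LCA = 42


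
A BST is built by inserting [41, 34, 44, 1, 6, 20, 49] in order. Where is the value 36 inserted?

Starting tree (level order): [41, 34, 44, 1, None, None, 49, None, 6, None, None, None, 20]
Insertion path: 41 -> 34
Result: insert 36 as right child of 34
Final tree (level order): [41, 34, 44, 1, 36, None, 49, None, 6, None, None, None, None, None, 20]


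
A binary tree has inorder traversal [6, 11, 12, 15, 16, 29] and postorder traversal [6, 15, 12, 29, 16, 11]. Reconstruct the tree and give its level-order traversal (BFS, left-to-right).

Inorder:   [6, 11, 12, 15, 16, 29]
Postorder: [6, 15, 12, 29, 16, 11]
Algorithm: postorder visits root last, so walk postorder right-to-left;
each value is the root of the current inorder slice — split it at that
value, recurse on the right subtree first, then the left.
Recursive splits:
  root=11; inorder splits into left=[6], right=[12, 15, 16, 29]
  root=16; inorder splits into left=[12, 15], right=[29]
  root=29; inorder splits into left=[], right=[]
  root=12; inorder splits into left=[], right=[15]
  root=15; inorder splits into left=[], right=[]
  root=6; inorder splits into left=[], right=[]
Reconstructed level-order: [11, 6, 16, 12, 29, 15]


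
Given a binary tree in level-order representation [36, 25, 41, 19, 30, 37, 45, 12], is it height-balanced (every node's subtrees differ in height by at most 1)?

Tree (level-order array): [36, 25, 41, 19, 30, 37, 45, 12]
Definition: a tree is height-balanced if, at every node, |h(left) - h(right)| <= 1 (empty subtree has height -1).
Bottom-up per-node check:
  node 12: h_left=-1, h_right=-1, diff=0 [OK], height=0
  node 19: h_left=0, h_right=-1, diff=1 [OK], height=1
  node 30: h_left=-1, h_right=-1, diff=0 [OK], height=0
  node 25: h_left=1, h_right=0, diff=1 [OK], height=2
  node 37: h_left=-1, h_right=-1, diff=0 [OK], height=0
  node 45: h_left=-1, h_right=-1, diff=0 [OK], height=0
  node 41: h_left=0, h_right=0, diff=0 [OK], height=1
  node 36: h_left=2, h_right=1, diff=1 [OK], height=3
All nodes satisfy the balance condition.
Result: Balanced


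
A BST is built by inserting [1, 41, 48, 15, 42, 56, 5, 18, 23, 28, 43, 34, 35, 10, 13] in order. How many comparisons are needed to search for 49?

Search path for 49: 1 -> 41 -> 48 -> 56
Found: False
Comparisons: 4


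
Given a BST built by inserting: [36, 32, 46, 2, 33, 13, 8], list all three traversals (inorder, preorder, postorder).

Tree insertion order: [36, 32, 46, 2, 33, 13, 8]
Tree (level-order array): [36, 32, 46, 2, 33, None, None, None, 13, None, None, 8]
Inorder (L, root, R): [2, 8, 13, 32, 33, 36, 46]
Preorder (root, L, R): [36, 32, 2, 13, 8, 33, 46]
Postorder (L, R, root): [8, 13, 2, 33, 32, 46, 36]


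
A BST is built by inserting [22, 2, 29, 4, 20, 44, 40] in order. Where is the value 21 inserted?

Starting tree (level order): [22, 2, 29, None, 4, None, 44, None, 20, 40]
Insertion path: 22 -> 2 -> 4 -> 20
Result: insert 21 as right child of 20
Final tree (level order): [22, 2, 29, None, 4, None, 44, None, 20, 40, None, None, 21]


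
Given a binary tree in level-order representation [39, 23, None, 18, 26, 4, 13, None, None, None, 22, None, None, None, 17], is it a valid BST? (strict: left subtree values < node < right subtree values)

Level-order array: [39, 23, None, 18, 26, 4, 13, None, None, None, 22, None, None, None, 17]
Validate using subtree bounds (lo, hi): at each node, require lo < value < hi,
then recurse left with hi=value and right with lo=value.
Preorder trace (stopping at first violation):
  at node 39 with bounds (-inf, +inf): OK
  at node 23 with bounds (-inf, 39): OK
  at node 18 with bounds (-inf, 23): OK
  at node 4 with bounds (-inf, 18): OK
  at node 22 with bounds (4, 18): VIOLATION
Node 22 violates its bound: not (4 < 22 < 18).
Result: Not a valid BST


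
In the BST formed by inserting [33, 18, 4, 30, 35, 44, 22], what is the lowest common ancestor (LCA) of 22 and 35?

Tree insertion order: [33, 18, 4, 30, 35, 44, 22]
Tree (level-order array): [33, 18, 35, 4, 30, None, 44, None, None, 22]
In a BST, the LCA of p=22, q=35 is the first node v on the
root-to-leaf path with p <= v <= q (go left if both < v, right if both > v).
Walk from root:
  at 33: 22 <= 33 <= 35, this is the LCA
LCA = 33


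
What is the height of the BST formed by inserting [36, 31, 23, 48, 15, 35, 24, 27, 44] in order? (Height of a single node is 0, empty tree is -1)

Insertion order: [36, 31, 23, 48, 15, 35, 24, 27, 44]
Tree (level-order array): [36, 31, 48, 23, 35, 44, None, 15, 24, None, None, None, None, None, None, None, 27]
Compute height bottom-up (empty subtree = -1):
  height(15) = 1 + max(-1, -1) = 0
  height(27) = 1 + max(-1, -1) = 0
  height(24) = 1 + max(-1, 0) = 1
  height(23) = 1 + max(0, 1) = 2
  height(35) = 1 + max(-1, -1) = 0
  height(31) = 1 + max(2, 0) = 3
  height(44) = 1 + max(-1, -1) = 0
  height(48) = 1 + max(0, -1) = 1
  height(36) = 1 + max(3, 1) = 4
Height = 4


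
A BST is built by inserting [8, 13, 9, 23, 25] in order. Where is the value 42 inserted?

Starting tree (level order): [8, None, 13, 9, 23, None, None, None, 25]
Insertion path: 8 -> 13 -> 23 -> 25
Result: insert 42 as right child of 25
Final tree (level order): [8, None, 13, 9, 23, None, None, None, 25, None, 42]


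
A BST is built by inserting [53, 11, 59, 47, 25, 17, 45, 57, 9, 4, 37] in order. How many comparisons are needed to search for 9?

Search path for 9: 53 -> 11 -> 9
Found: True
Comparisons: 3


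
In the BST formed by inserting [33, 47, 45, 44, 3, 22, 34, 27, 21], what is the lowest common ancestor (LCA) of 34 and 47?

Tree insertion order: [33, 47, 45, 44, 3, 22, 34, 27, 21]
Tree (level-order array): [33, 3, 47, None, 22, 45, None, 21, 27, 44, None, None, None, None, None, 34]
In a BST, the LCA of p=34, q=47 is the first node v on the
root-to-leaf path with p <= v <= q (go left if both < v, right if both > v).
Walk from root:
  at 33: both 34 and 47 > 33, go right
  at 47: 34 <= 47 <= 47, this is the LCA
LCA = 47


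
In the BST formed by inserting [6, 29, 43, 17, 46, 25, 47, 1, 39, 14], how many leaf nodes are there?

Tree built from: [6, 29, 43, 17, 46, 25, 47, 1, 39, 14]
Tree (level-order array): [6, 1, 29, None, None, 17, 43, 14, 25, 39, 46, None, None, None, None, None, None, None, 47]
Rule: A leaf has 0 children.
Per-node child counts:
  node 6: 2 child(ren)
  node 1: 0 child(ren)
  node 29: 2 child(ren)
  node 17: 2 child(ren)
  node 14: 0 child(ren)
  node 25: 0 child(ren)
  node 43: 2 child(ren)
  node 39: 0 child(ren)
  node 46: 1 child(ren)
  node 47: 0 child(ren)
Matching nodes: [1, 14, 25, 39, 47]
Count of leaf nodes: 5


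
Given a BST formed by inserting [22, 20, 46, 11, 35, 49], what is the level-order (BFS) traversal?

Tree insertion order: [22, 20, 46, 11, 35, 49]
Tree (level-order array): [22, 20, 46, 11, None, 35, 49]
BFS from the root, enqueuing left then right child of each popped node:
  queue [22] -> pop 22, enqueue [20, 46], visited so far: [22]
  queue [20, 46] -> pop 20, enqueue [11], visited so far: [22, 20]
  queue [46, 11] -> pop 46, enqueue [35, 49], visited so far: [22, 20, 46]
  queue [11, 35, 49] -> pop 11, enqueue [none], visited so far: [22, 20, 46, 11]
  queue [35, 49] -> pop 35, enqueue [none], visited so far: [22, 20, 46, 11, 35]
  queue [49] -> pop 49, enqueue [none], visited so far: [22, 20, 46, 11, 35, 49]
Result: [22, 20, 46, 11, 35, 49]


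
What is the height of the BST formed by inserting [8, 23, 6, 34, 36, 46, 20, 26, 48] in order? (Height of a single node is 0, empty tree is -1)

Insertion order: [8, 23, 6, 34, 36, 46, 20, 26, 48]
Tree (level-order array): [8, 6, 23, None, None, 20, 34, None, None, 26, 36, None, None, None, 46, None, 48]
Compute height bottom-up (empty subtree = -1):
  height(6) = 1 + max(-1, -1) = 0
  height(20) = 1 + max(-1, -1) = 0
  height(26) = 1 + max(-1, -1) = 0
  height(48) = 1 + max(-1, -1) = 0
  height(46) = 1 + max(-1, 0) = 1
  height(36) = 1 + max(-1, 1) = 2
  height(34) = 1 + max(0, 2) = 3
  height(23) = 1 + max(0, 3) = 4
  height(8) = 1 + max(0, 4) = 5
Height = 5


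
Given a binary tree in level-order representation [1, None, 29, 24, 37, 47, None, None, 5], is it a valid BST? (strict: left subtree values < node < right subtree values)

Level-order array: [1, None, 29, 24, 37, 47, None, None, 5]
Validate using subtree bounds (lo, hi): at each node, require lo < value < hi,
then recurse left with hi=value and right with lo=value.
Preorder trace (stopping at first violation):
  at node 1 with bounds (-inf, +inf): OK
  at node 29 with bounds (1, +inf): OK
  at node 24 with bounds (1, 29): OK
  at node 47 with bounds (1, 24): VIOLATION
Node 47 violates its bound: not (1 < 47 < 24).
Result: Not a valid BST


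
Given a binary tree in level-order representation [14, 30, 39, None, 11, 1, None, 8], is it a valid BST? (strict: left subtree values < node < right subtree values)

Level-order array: [14, 30, 39, None, 11, 1, None, 8]
Validate using subtree bounds (lo, hi): at each node, require lo < value < hi,
then recurse left with hi=value and right with lo=value.
Preorder trace (stopping at first violation):
  at node 14 with bounds (-inf, +inf): OK
  at node 30 with bounds (-inf, 14): VIOLATION
Node 30 violates its bound: not (-inf < 30 < 14).
Result: Not a valid BST


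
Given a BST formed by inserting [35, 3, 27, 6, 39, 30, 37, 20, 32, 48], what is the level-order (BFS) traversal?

Tree insertion order: [35, 3, 27, 6, 39, 30, 37, 20, 32, 48]
Tree (level-order array): [35, 3, 39, None, 27, 37, 48, 6, 30, None, None, None, None, None, 20, None, 32]
BFS from the root, enqueuing left then right child of each popped node:
  queue [35] -> pop 35, enqueue [3, 39], visited so far: [35]
  queue [3, 39] -> pop 3, enqueue [27], visited so far: [35, 3]
  queue [39, 27] -> pop 39, enqueue [37, 48], visited so far: [35, 3, 39]
  queue [27, 37, 48] -> pop 27, enqueue [6, 30], visited so far: [35, 3, 39, 27]
  queue [37, 48, 6, 30] -> pop 37, enqueue [none], visited so far: [35, 3, 39, 27, 37]
  queue [48, 6, 30] -> pop 48, enqueue [none], visited so far: [35, 3, 39, 27, 37, 48]
  queue [6, 30] -> pop 6, enqueue [20], visited so far: [35, 3, 39, 27, 37, 48, 6]
  queue [30, 20] -> pop 30, enqueue [32], visited so far: [35, 3, 39, 27, 37, 48, 6, 30]
  queue [20, 32] -> pop 20, enqueue [none], visited so far: [35, 3, 39, 27, 37, 48, 6, 30, 20]
  queue [32] -> pop 32, enqueue [none], visited so far: [35, 3, 39, 27, 37, 48, 6, 30, 20, 32]
Result: [35, 3, 39, 27, 37, 48, 6, 30, 20, 32]


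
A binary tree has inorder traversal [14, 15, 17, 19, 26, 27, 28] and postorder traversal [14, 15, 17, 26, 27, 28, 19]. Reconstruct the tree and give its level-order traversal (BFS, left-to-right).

Inorder:   [14, 15, 17, 19, 26, 27, 28]
Postorder: [14, 15, 17, 26, 27, 28, 19]
Algorithm: postorder visits root last, so walk postorder right-to-left;
each value is the root of the current inorder slice — split it at that
value, recurse on the right subtree first, then the left.
Recursive splits:
  root=19; inorder splits into left=[14, 15, 17], right=[26, 27, 28]
  root=28; inorder splits into left=[26, 27], right=[]
  root=27; inorder splits into left=[26], right=[]
  root=26; inorder splits into left=[], right=[]
  root=17; inorder splits into left=[14, 15], right=[]
  root=15; inorder splits into left=[14], right=[]
  root=14; inorder splits into left=[], right=[]
Reconstructed level-order: [19, 17, 28, 15, 27, 14, 26]


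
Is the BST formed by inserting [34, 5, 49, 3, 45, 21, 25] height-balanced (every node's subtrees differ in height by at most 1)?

Tree (level-order array): [34, 5, 49, 3, 21, 45, None, None, None, None, 25]
Definition: a tree is height-balanced if, at every node, |h(left) - h(right)| <= 1 (empty subtree has height -1).
Bottom-up per-node check:
  node 3: h_left=-1, h_right=-1, diff=0 [OK], height=0
  node 25: h_left=-1, h_right=-1, diff=0 [OK], height=0
  node 21: h_left=-1, h_right=0, diff=1 [OK], height=1
  node 5: h_left=0, h_right=1, diff=1 [OK], height=2
  node 45: h_left=-1, h_right=-1, diff=0 [OK], height=0
  node 49: h_left=0, h_right=-1, diff=1 [OK], height=1
  node 34: h_left=2, h_right=1, diff=1 [OK], height=3
All nodes satisfy the balance condition.
Result: Balanced


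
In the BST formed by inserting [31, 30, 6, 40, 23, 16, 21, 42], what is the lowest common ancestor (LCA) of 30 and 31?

Tree insertion order: [31, 30, 6, 40, 23, 16, 21, 42]
Tree (level-order array): [31, 30, 40, 6, None, None, 42, None, 23, None, None, 16, None, None, 21]
In a BST, the LCA of p=30, q=31 is the first node v on the
root-to-leaf path with p <= v <= q (go left if both < v, right if both > v).
Walk from root:
  at 31: 30 <= 31 <= 31, this is the LCA
LCA = 31


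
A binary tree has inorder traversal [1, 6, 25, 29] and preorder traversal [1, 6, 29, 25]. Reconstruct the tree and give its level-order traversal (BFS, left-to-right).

Inorder:  [1, 6, 25, 29]
Preorder: [1, 6, 29, 25]
Algorithm: preorder visits root first, so consume preorder in order;
for each root, split the current inorder slice at that value into
left-subtree inorder and right-subtree inorder, then recurse.
Recursive splits:
  root=1; inorder splits into left=[], right=[6, 25, 29]
  root=6; inorder splits into left=[], right=[25, 29]
  root=29; inorder splits into left=[25], right=[]
  root=25; inorder splits into left=[], right=[]
Reconstructed level-order: [1, 6, 29, 25]


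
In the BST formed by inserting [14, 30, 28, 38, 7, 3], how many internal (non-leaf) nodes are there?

Tree built from: [14, 30, 28, 38, 7, 3]
Tree (level-order array): [14, 7, 30, 3, None, 28, 38]
Rule: An internal node has at least one child.
Per-node child counts:
  node 14: 2 child(ren)
  node 7: 1 child(ren)
  node 3: 0 child(ren)
  node 30: 2 child(ren)
  node 28: 0 child(ren)
  node 38: 0 child(ren)
Matching nodes: [14, 7, 30]
Count of internal (non-leaf) nodes: 3


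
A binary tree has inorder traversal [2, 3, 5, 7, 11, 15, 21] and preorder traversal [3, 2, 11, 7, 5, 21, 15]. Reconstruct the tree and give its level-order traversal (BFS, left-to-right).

Inorder:  [2, 3, 5, 7, 11, 15, 21]
Preorder: [3, 2, 11, 7, 5, 21, 15]
Algorithm: preorder visits root first, so consume preorder in order;
for each root, split the current inorder slice at that value into
left-subtree inorder and right-subtree inorder, then recurse.
Recursive splits:
  root=3; inorder splits into left=[2], right=[5, 7, 11, 15, 21]
  root=2; inorder splits into left=[], right=[]
  root=11; inorder splits into left=[5, 7], right=[15, 21]
  root=7; inorder splits into left=[5], right=[]
  root=5; inorder splits into left=[], right=[]
  root=21; inorder splits into left=[15], right=[]
  root=15; inorder splits into left=[], right=[]
Reconstructed level-order: [3, 2, 11, 7, 21, 5, 15]


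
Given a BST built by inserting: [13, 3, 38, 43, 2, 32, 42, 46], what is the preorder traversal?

Tree insertion order: [13, 3, 38, 43, 2, 32, 42, 46]
Tree (level-order array): [13, 3, 38, 2, None, 32, 43, None, None, None, None, 42, 46]
Preorder traversal: [13, 3, 2, 38, 32, 43, 42, 46]


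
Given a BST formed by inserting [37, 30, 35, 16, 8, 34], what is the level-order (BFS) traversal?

Tree insertion order: [37, 30, 35, 16, 8, 34]
Tree (level-order array): [37, 30, None, 16, 35, 8, None, 34]
BFS from the root, enqueuing left then right child of each popped node:
  queue [37] -> pop 37, enqueue [30], visited so far: [37]
  queue [30] -> pop 30, enqueue [16, 35], visited so far: [37, 30]
  queue [16, 35] -> pop 16, enqueue [8], visited so far: [37, 30, 16]
  queue [35, 8] -> pop 35, enqueue [34], visited so far: [37, 30, 16, 35]
  queue [8, 34] -> pop 8, enqueue [none], visited so far: [37, 30, 16, 35, 8]
  queue [34] -> pop 34, enqueue [none], visited so far: [37, 30, 16, 35, 8, 34]
Result: [37, 30, 16, 35, 8, 34]


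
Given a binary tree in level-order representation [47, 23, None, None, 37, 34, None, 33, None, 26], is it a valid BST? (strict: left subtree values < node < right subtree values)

Level-order array: [47, 23, None, None, 37, 34, None, 33, None, 26]
Validate using subtree bounds (lo, hi): at each node, require lo < value < hi,
then recurse left with hi=value and right with lo=value.
Preorder trace (stopping at first violation):
  at node 47 with bounds (-inf, +inf): OK
  at node 23 with bounds (-inf, 47): OK
  at node 37 with bounds (23, 47): OK
  at node 34 with bounds (23, 37): OK
  at node 33 with bounds (23, 34): OK
  at node 26 with bounds (23, 33): OK
No violation found at any node.
Result: Valid BST


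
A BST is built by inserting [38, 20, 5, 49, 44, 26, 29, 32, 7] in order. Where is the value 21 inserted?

Starting tree (level order): [38, 20, 49, 5, 26, 44, None, None, 7, None, 29, None, None, None, None, None, 32]
Insertion path: 38 -> 20 -> 26
Result: insert 21 as left child of 26
Final tree (level order): [38, 20, 49, 5, 26, 44, None, None, 7, 21, 29, None, None, None, None, None, None, None, 32]


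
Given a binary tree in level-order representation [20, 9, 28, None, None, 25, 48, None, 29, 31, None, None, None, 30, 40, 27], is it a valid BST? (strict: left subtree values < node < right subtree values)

Level-order array: [20, 9, 28, None, None, 25, 48, None, 29, 31, None, None, None, 30, 40, 27]
Validate using subtree bounds (lo, hi): at each node, require lo < value < hi,
then recurse left with hi=value and right with lo=value.
Preorder trace (stopping at first violation):
  at node 20 with bounds (-inf, +inf): OK
  at node 9 with bounds (-inf, 20): OK
  at node 28 with bounds (20, +inf): OK
  at node 25 with bounds (20, 28): OK
  at node 29 with bounds (25, 28): VIOLATION
Node 29 violates its bound: not (25 < 29 < 28).
Result: Not a valid BST


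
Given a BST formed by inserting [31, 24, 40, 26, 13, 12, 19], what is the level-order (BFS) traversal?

Tree insertion order: [31, 24, 40, 26, 13, 12, 19]
Tree (level-order array): [31, 24, 40, 13, 26, None, None, 12, 19]
BFS from the root, enqueuing left then right child of each popped node:
  queue [31] -> pop 31, enqueue [24, 40], visited so far: [31]
  queue [24, 40] -> pop 24, enqueue [13, 26], visited so far: [31, 24]
  queue [40, 13, 26] -> pop 40, enqueue [none], visited so far: [31, 24, 40]
  queue [13, 26] -> pop 13, enqueue [12, 19], visited so far: [31, 24, 40, 13]
  queue [26, 12, 19] -> pop 26, enqueue [none], visited so far: [31, 24, 40, 13, 26]
  queue [12, 19] -> pop 12, enqueue [none], visited so far: [31, 24, 40, 13, 26, 12]
  queue [19] -> pop 19, enqueue [none], visited so far: [31, 24, 40, 13, 26, 12, 19]
Result: [31, 24, 40, 13, 26, 12, 19]


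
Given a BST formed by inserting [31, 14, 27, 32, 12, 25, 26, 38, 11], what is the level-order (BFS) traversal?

Tree insertion order: [31, 14, 27, 32, 12, 25, 26, 38, 11]
Tree (level-order array): [31, 14, 32, 12, 27, None, 38, 11, None, 25, None, None, None, None, None, None, 26]
BFS from the root, enqueuing left then right child of each popped node:
  queue [31] -> pop 31, enqueue [14, 32], visited so far: [31]
  queue [14, 32] -> pop 14, enqueue [12, 27], visited so far: [31, 14]
  queue [32, 12, 27] -> pop 32, enqueue [38], visited so far: [31, 14, 32]
  queue [12, 27, 38] -> pop 12, enqueue [11], visited so far: [31, 14, 32, 12]
  queue [27, 38, 11] -> pop 27, enqueue [25], visited so far: [31, 14, 32, 12, 27]
  queue [38, 11, 25] -> pop 38, enqueue [none], visited so far: [31, 14, 32, 12, 27, 38]
  queue [11, 25] -> pop 11, enqueue [none], visited so far: [31, 14, 32, 12, 27, 38, 11]
  queue [25] -> pop 25, enqueue [26], visited so far: [31, 14, 32, 12, 27, 38, 11, 25]
  queue [26] -> pop 26, enqueue [none], visited so far: [31, 14, 32, 12, 27, 38, 11, 25, 26]
Result: [31, 14, 32, 12, 27, 38, 11, 25, 26]


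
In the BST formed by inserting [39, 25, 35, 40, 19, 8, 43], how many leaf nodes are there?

Tree built from: [39, 25, 35, 40, 19, 8, 43]
Tree (level-order array): [39, 25, 40, 19, 35, None, 43, 8]
Rule: A leaf has 0 children.
Per-node child counts:
  node 39: 2 child(ren)
  node 25: 2 child(ren)
  node 19: 1 child(ren)
  node 8: 0 child(ren)
  node 35: 0 child(ren)
  node 40: 1 child(ren)
  node 43: 0 child(ren)
Matching nodes: [8, 35, 43]
Count of leaf nodes: 3


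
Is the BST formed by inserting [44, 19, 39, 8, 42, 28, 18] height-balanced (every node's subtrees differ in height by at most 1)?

Tree (level-order array): [44, 19, None, 8, 39, None, 18, 28, 42]
Definition: a tree is height-balanced if, at every node, |h(left) - h(right)| <= 1 (empty subtree has height -1).
Bottom-up per-node check:
  node 18: h_left=-1, h_right=-1, diff=0 [OK], height=0
  node 8: h_left=-1, h_right=0, diff=1 [OK], height=1
  node 28: h_left=-1, h_right=-1, diff=0 [OK], height=0
  node 42: h_left=-1, h_right=-1, diff=0 [OK], height=0
  node 39: h_left=0, h_right=0, diff=0 [OK], height=1
  node 19: h_left=1, h_right=1, diff=0 [OK], height=2
  node 44: h_left=2, h_right=-1, diff=3 [FAIL (|2--1|=3 > 1)], height=3
Node 44 violates the condition: |2 - -1| = 3 > 1.
Result: Not balanced


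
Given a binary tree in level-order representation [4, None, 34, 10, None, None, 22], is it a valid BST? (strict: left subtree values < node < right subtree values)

Level-order array: [4, None, 34, 10, None, None, 22]
Validate using subtree bounds (lo, hi): at each node, require lo < value < hi,
then recurse left with hi=value and right with lo=value.
Preorder trace (stopping at first violation):
  at node 4 with bounds (-inf, +inf): OK
  at node 34 with bounds (4, +inf): OK
  at node 10 with bounds (4, 34): OK
  at node 22 with bounds (10, 34): OK
No violation found at any node.
Result: Valid BST


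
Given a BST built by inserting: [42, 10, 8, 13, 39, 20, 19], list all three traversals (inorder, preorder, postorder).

Tree insertion order: [42, 10, 8, 13, 39, 20, 19]
Tree (level-order array): [42, 10, None, 8, 13, None, None, None, 39, 20, None, 19]
Inorder (L, root, R): [8, 10, 13, 19, 20, 39, 42]
Preorder (root, L, R): [42, 10, 8, 13, 39, 20, 19]
Postorder (L, R, root): [8, 19, 20, 39, 13, 10, 42]


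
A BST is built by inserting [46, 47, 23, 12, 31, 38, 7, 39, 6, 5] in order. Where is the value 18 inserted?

Starting tree (level order): [46, 23, 47, 12, 31, None, None, 7, None, None, 38, 6, None, None, 39, 5]
Insertion path: 46 -> 23 -> 12
Result: insert 18 as right child of 12
Final tree (level order): [46, 23, 47, 12, 31, None, None, 7, 18, None, 38, 6, None, None, None, None, 39, 5]


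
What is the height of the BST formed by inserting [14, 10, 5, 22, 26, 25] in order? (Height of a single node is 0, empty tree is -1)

Insertion order: [14, 10, 5, 22, 26, 25]
Tree (level-order array): [14, 10, 22, 5, None, None, 26, None, None, 25]
Compute height bottom-up (empty subtree = -1):
  height(5) = 1 + max(-1, -1) = 0
  height(10) = 1 + max(0, -1) = 1
  height(25) = 1 + max(-1, -1) = 0
  height(26) = 1 + max(0, -1) = 1
  height(22) = 1 + max(-1, 1) = 2
  height(14) = 1 + max(1, 2) = 3
Height = 3


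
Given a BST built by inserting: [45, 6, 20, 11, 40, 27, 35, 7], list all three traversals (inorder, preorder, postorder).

Tree insertion order: [45, 6, 20, 11, 40, 27, 35, 7]
Tree (level-order array): [45, 6, None, None, 20, 11, 40, 7, None, 27, None, None, None, None, 35]
Inorder (L, root, R): [6, 7, 11, 20, 27, 35, 40, 45]
Preorder (root, L, R): [45, 6, 20, 11, 7, 40, 27, 35]
Postorder (L, R, root): [7, 11, 35, 27, 40, 20, 6, 45]


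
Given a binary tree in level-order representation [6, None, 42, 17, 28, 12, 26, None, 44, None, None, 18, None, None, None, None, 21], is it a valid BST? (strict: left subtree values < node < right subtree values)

Level-order array: [6, None, 42, 17, 28, 12, 26, None, 44, None, None, 18, None, None, None, None, 21]
Validate using subtree bounds (lo, hi): at each node, require lo < value < hi,
then recurse left with hi=value and right with lo=value.
Preorder trace (stopping at first violation):
  at node 6 with bounds (-inf, +inf): OK
  at node 42 with bounds (6, +inf): OK
  at node 17 with bounds (6, 42): OK
  at node 12 with bounds (6, 17): OK
  at node 26 with bounds (17, 42): OK
  at node 18 with bounds (17, 26): OK
  at node 21 with bounds (18, 26): OK
  at node 28 with bounds (42, +inf): VIOLATION
Node 28 violates its bound: not (42 < 28 < +inf).
Result: Not a valid BST


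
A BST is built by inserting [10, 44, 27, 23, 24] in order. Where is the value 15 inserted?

Starting tree (level order): [10, None, 44, 27, None, 23, None, None, 24]
Insertion path: 10 -> 44 -> 27 -> 23
Result: insert 15 as left child of 23
Final tree (level order): [10, None, 44, 27, None, 23, None, 15, 24]


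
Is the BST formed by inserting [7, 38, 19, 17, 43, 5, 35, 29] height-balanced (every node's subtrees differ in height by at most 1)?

Tree (level-order array): [7, 5, 38, None, None, 19, 43, 17, 35, None, None, None, None, 29]
Definition: a tree is height-balanced if, at every node, |h(left) - h(right)| <= 1 (empty subtree has height -1).
Bottom-up per-node check:
  node 5: h_left=-1, h_right=-1, diff=0 [OK], height=0
  node 17: h_left=-1, h_right=-1, diff=0 [OK], height=0
  node 29: h_left=-1, h_right=-1, diff=0 [OK], height=0
  node 35: h_left=0, h_right=-1, diff=1 [OK], height=1
  node 19: h_left=0, h_right=1, diff=1 [OK], height=2
  node 43: h_left=-1, h_right=-1, diff=0 [OK], height=0
  node 38: h_left=2, h_right=0, diff=2 [FAIL (|2-0|=2 > 1)], height=3
  node 7: h_left=0, h_right=3, diff=3 [FAIL (|0-3|=3 > 1)], height=4
Node 38 violates the condition: |2 - 0| = 2 > 1.
Result: Not balanced


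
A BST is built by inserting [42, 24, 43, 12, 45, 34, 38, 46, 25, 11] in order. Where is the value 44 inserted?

Starting tree (level order): [42, 24, 43, 12, 34, None, 45, 11, None, 25, 38, None, 46]
Insertion path: 42 -> 43 -> 45
Result: insert 44 as left child of 45
Final tree (level order): [42, 24, 43, 12, 34, None, 45, 11, None, 25, 38, 44, 46]


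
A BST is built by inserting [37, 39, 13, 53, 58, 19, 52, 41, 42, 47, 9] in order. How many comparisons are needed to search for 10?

Search path for 10: 37 -> 13 -> 9
Found: False
Comparisons: 3


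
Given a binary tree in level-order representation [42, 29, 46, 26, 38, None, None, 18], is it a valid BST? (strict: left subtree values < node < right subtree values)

Level-order array: [42, 29, 46, 26, 38, None, None, 18]
Validate using subtree bounds (lo, hi): at each node, require lo < value < hi,
then recurse left with hi=value and right with lo=value.
Preorder trace (stopping at first violation):
  at node 42 with bounds (-inf, +inf): OK
  at node 29 with bounds (-inf, 42): OK
  at node 26 with bounds (-inf, 29): OK
  at node 18 with bounds (-inf, 26): OK
  at node 38 with bounds (29, 42): OK
  at node 46 with bounds (42, +inf): OK
No violation found at any node.
Result: Valid BST


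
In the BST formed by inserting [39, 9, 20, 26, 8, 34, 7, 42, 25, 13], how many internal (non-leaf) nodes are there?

Tree built from: [39, 9, 20, 26, 8, 34, 7, 42, 25, 13]
Tree (level-order array): [39, 9, 42, 8, 20, None, None, 7, None, 13, 26, None, None, None, None, 25, 34]
Rule: An internal node has at least one child.
Per-node child counts:
  node 39: 2 child(ren)
  node 9: 2 child(ren)
  node 8: 1 child(ren)
  node 7: 0 child(ren)
  node 20: 2 child(ren)
  node 13: 0 child(ren)
  node 26: 2 child(ren)
  node 25: 0 child(ren)
  node 34: 0 child(ren)
  node 42: 0 child(ren)
Matching nodes: [39, 9, 8, 20, 26]
Count of internal (non-leaf) nodes: 5


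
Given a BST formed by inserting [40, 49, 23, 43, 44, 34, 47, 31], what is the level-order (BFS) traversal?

Tree insertion order: [40, 49, 23, 43, 44, 34, 47, 31]
Tree (level-order array): [40, 23, 49, None, 34, 43, None, 31, None, None, 44, None, None, None, 47]
BFS from the root, enqueuing left then right child of each popped node:
  queue [40] -> pop 40, enqueue [23, 49], visited so far: [40]
  queue [23, 49] -> pop 23, enqueue [34], visited so far: [40, 23]
  queue [49, 34] -> pop 49, enqueue [43], visited so far: [40, 23, 49]
  queue [34, 43] -> pop 34, enqueue [31], visited so far: [40, 23, 49, 34]
  queue [43, 31] -> pop 43, enqueue [44], visited so far: [40, 23, 49, 34, 43]
  queue [31, 44] -> pop 31, enqueue [none], visited so far: [40, 23, 49, 34, 43, 31]
  queue [44] -> pop 44, enqueue [47], visited so far: [40, 23, 49, 34, 43, 31, 44]
  queue [47] -> pop 47, enqueue [none], visited so far: [40, 23, 49, 34, 43, 31, 44, 47]
Result: [40, 23, 49, 34, 43, 31, 44, 47]


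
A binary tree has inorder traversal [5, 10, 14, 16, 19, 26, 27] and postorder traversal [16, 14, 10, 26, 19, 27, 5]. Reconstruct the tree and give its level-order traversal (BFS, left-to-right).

Inorder:   [5, 10, 14, 16, 19, 26, 27]
Postorder: [16, 14, 10, 26, 19, 27, 5]
Algorithm: postorder visits root last, so walk postorder right-to-left;
each value is the root of the current inorder slice — split it at that
value, recurse on the right subtree first, then the left.
Recursive splits:
  root=5; inorder splits into left=[], right=[10, 14, 16, 19, 26, 27]
  root=27; inorder splits into left=[10, 14, 16, 19, 26], right=[]
  root=19; inorder splits into left=[10, 14, 16], right=[26]
  root=26; inorder splits into left=[], right=[]
  root=10; inorder splits into left=[], right=[14, 16]
  root=14; inorder splits into left=[], right=[16]
  root=16; inorder splits into left=[], right=[]
Reconstructed level-order: [5, 27, 19, 10, 26, 14, 16]


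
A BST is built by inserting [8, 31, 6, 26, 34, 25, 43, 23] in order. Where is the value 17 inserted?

Starting tree (level order): [8, 6, 31, None, None, 26, 34, 25, None, None, 43, 23]
Insertion path: 8 -> 31 -> 26 -> 25 -> 23
Result: insert 17 as left child of 23
Final tree (level order): [8, 6, 31, None, None, 26, 34, 25, None, None, 43, 23, None, None, None, 17]


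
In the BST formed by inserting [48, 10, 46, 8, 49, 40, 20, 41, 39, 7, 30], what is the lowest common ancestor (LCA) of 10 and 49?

Tree insertion order: [48, 10, 46, 8, 49, 40, 20, 41, 39, 7, 30]
Tree (level-order array): [48, 10, 49, 8, 46, None, None, 7, None, 40, None, None, None, 20, 41, None, 39, None, None, 30]
In a BST, the LCA of p=10, q=49 is the first node v on the
root-to-leaf path with p <= v <= q (go left if both < v, right if both > v).
Walk from root:
  at 48: 10 <= 48 <= 49, this is the LCA
LCA = 48


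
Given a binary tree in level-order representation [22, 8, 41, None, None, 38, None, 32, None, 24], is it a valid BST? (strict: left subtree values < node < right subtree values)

Level-order array: [22, 8, 41, None, None, 38, None, 32, None, 24]
Validate using subtree bounds (lo, hi): at each node, require lo < value < hi,
then recurse left with hi=value and right with lo=value.
Preorder trace (stopping at first violation):
  at node 22 with bounds (-inf, +inf): OK
  at node 8 with bounds (-inf, 22): OK
  at node 41 with bounds (22, +inf): OK
  at node 38 with bounds (22, 41): OK
  at node 32 with bounds (22, 38): OK
  at node 24 with bounds (22, 32): OK
No violation found at any node.
Result: Valid BST


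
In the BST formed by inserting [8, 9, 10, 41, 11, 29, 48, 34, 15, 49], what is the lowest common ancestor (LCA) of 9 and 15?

Tree insertion order: [8, 9, 10, 41, 11, 29, 48, 34, 15, 49]
Tree (level-order array): [8, None, 9, None, 10, None, 41, 11, 48, None, 29, None, 49, 15, 34]
In a BST, the LCA of p=9, q=15 is the first node v on the
root-to-leaf path with p <= v <= q (go left if both < v, right if both > v).
Walk from root:
  at 8: both 9 and 15 > 8, go right
  at 9: 9 <= 9 <= 15, this is the LCA
LCA = 9


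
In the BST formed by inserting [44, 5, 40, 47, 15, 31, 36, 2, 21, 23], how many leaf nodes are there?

Tree built from: [44, 5, 40, 47, 15, 31, 36, 2, 21, 23]
Tree (level-order array): [44, 5, 47, 2, 40, None, None, None, None, 15, None, None, 31, 21, 36, None, 23]
Rule: A leaf has 0 children.
Per-node child counts:
  node 44: 2 child(ren)
  node 5: 2 child(ren)
  node 2: 0 child(ren)
  node 40: 1 child(ren)
  node 15: 1 child(ren)
  node 31: 2 child(ren)
  node 21: 1 child(ren)
  node 23: 0 child(ren)
  node 36: 0 child(ren)
  node 47: 0 child(ren)
Matching nodes: [2, 23, 36, 47]
Count of leaf nodes: 4


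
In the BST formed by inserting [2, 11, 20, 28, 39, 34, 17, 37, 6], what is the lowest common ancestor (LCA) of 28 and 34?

Tree insertion order: [2, 11, 20, 28, 39, 34, 17, 37, 6]
Tree (level-order array): [2, None, 11, 6, 20, None, None, 17, 28, None, None, None, 39, 34, None, None, 37]
In a BST, the LCA of p=28, q=34 is the first node v on the
root-to-leaf path with p <= v <= q (go left if both < v, right if both > v).
Walk from root:
  at 2: both 28 and 34 > 2, go right
  at 11: both 28 and 34 > 11, go right
  at 20: both 28 and 34 > 20, go right
  at 28: 28 <= 28 <= 34, this is the LCA
LCA = 28


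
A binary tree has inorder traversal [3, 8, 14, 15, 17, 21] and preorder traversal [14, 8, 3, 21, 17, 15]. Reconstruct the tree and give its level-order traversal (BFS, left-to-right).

Inorder:  [3, 8, 14, 15, 17, 21]
Preorder: [14, 8, 3, 21, 17, 15]
Algorithm: preorder visits root first, so consume preorder in order;
for each root, split the current inorder slice at that value into
left-subtree inorder and right-subtree inorder, then recurse.
Recursive splits:
  root=14; inorder splits into left=[3, 8], right=[15, 17, 21]
  root=8; inorder splits into left=[3], right=[]
  root=3; inorder splits into left=[], right=[]
  root=21; inorder splits into left=[15, 17], right=[]
  root=17; inorder splits into left=[15], right=[]
  root=15; inorder splits into left=[], right=[]
Reconstructed level-order: [14, 8, 21, 3, 17, 15]


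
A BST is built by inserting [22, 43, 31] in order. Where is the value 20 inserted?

Starting tree (level order): [22, None, 43, 31]
Insertion path: 22
Result: insert 20 as left child of 22
Final tree (level order): [22, 20, 43, None, None, 31]


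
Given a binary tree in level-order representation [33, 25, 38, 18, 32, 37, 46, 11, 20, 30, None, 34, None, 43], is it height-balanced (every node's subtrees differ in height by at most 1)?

Tree (level-order array): [33, 25, 38, 18, 32, 37, 46, 11, 20, 30, None, 34, None, 43]
Definition: a tree is height-balanced if, at every node, |h(left) - h(right)| <= 1 (empty subtree has height -1).
Bottom-up per-node check:
  node 11: h_left=-1, h_right=-1, diff=0 [OK], height=0
  node 20: h_left=-1, h_right=-1, diff=0 [OK], height=0
  node 18: h_left=0, h_right=0, diff=0 [OK], height=1
  node 30: h_left=-1, h_right=-1, diff=0 [OK], height=0
  node 32: h_left=0, h_right=-1, diff=1 [OK], height=1
  node 25: h_left=1, h_right=1, diff=0 [OK], height=2
  node 34: h_left=-1, h_right=-1, diff=0 [OK], height=0
  node 37: h_left=0, h_right=-1, diff=1 [OK], height=1
  node 43: h_left=-1, h_right=-1, diff=0 [OK], height=0
  node 46: h_left=0, h_right=-1, diff=1 [OK], height=1
  node 38: h_left=1, h_right=1, diff=0 [OK], height=2
  node 33: h_left=2, h_right=2, diff=0 [OK], height=3
All nodes satisfy the balance condition.
Result: Balanced


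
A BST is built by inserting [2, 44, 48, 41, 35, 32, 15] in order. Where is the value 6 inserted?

Starting tree (level order): [2, None, 44, 41, 48, 35, None, None, None, 32, None, 15]
Insertion path: 2 -> 44 -> 41 -> 35 -> 32 -> 15
Result: insert 6 as left child of 15
Final tree (level order): [2, None, 44, 41, 48, 35, None, None, None, 32, None, 15, None, 6]


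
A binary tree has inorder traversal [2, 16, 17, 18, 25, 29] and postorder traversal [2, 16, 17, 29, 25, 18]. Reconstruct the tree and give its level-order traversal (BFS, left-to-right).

Inorder:   [2, 16, 17, 18, 25, 29]
Postorder: [2, 16, 17, 29, 25, 18]
Algorithm: postorder visits root last, so walk postorder right-to-left;
each value is the root of the current inorder slice — split it at that
value, recurse on the right subtree first, then the left.
Recursive splits:
  root=18; inorder splits into left=[2, 16, 17], right=[25, 29]
  root=25; inorder splits into left=[], right=[29]
  root=29; inorder splits into left=[], right=[]
  root=17; inorder splits into left=[2, 16], right=[]
  root=16; inorder splits into left=[2], right=[]
  root=2; inorder splits into left=[], right=[]
Reconstructed level-order: [18, 17, 25, 16, 29, 2]
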